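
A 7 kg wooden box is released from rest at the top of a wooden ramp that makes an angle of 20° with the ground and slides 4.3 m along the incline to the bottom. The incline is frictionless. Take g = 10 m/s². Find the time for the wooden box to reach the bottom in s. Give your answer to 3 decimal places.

1.586 s

The weight component along the incline is mg sin 20° = 23.941 N and the normal force is N = mg cos 20° = 65.778 N.
With no friction, a = g sin 20° = 3.4202 m/s².
Starting from rest, L = ½at², so t = √(2L/a) = √(2 × 4.3 / 3.4202) = 1.5857 s.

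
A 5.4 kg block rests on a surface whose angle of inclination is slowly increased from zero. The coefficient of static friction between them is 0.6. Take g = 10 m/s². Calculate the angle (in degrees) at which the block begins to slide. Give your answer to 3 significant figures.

At the threshold of sliding, static friction is at its maximum μ_s N and exactly balances the weight component along the incline: mg sin θ = μ_s mg cos θ.
Hence tan θ = μ_s = 0.6, so θ = arctan(0.6) = 30.9638°.

31.0°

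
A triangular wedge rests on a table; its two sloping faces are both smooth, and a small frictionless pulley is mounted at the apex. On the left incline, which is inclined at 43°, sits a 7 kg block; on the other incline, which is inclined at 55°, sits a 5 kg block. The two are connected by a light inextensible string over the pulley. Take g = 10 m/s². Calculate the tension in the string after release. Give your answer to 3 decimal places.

Resolve each weight along its own incline: the 7 kg mass has component 7 × 10 × sin 43° = 47.740 N down its slope, and the 5 kg mass has 5 × 10 × sin 55° = 40.958 N down its slope.
The 7 kg side's 47.740 N exceeds the other side's 40.958 N, so that mass slides down and the 5 kg mass slides up. Taking that direction as positive, Newton's second law for the whole system gives 47.740 − 40.958 = (7 + 5) a, so a = 6.782 / 12 = 0.5652 m/s².
For the 5 kg mass (up-slope positive): T − 40.958 = 5 × 0.5652, so T = 43.784 N.

43.784 N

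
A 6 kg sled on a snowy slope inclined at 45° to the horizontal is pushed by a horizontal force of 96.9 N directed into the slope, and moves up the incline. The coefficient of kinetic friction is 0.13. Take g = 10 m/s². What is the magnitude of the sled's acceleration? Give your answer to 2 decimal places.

1.94 m/s²

The horizontal push has components F cos 45° = 96.9 × 0.7071 = 68.518 N up the incline and F sin 45° = 96.9 × 0.7071 = 68.518 N pressing into the surface.
The normal force is therefore N = mg cos 45° + F sin 45° = 42.426 + 68.518 = 110.944 N, and kinetic friction down the slope is μN = 0.13 × 110.944 = 14.423 N.
Along the incline: F cos 45° − mg sin 45° − μN = ma, so 68.518 − 42.426 − 14.423 = 6 a, giving a = 1.9448 m/s².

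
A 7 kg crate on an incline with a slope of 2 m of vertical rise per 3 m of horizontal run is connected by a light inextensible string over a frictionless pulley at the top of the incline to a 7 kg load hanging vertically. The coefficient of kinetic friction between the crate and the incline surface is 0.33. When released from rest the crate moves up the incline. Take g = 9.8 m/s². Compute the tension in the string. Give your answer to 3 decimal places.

For the crate on the incline: the weight component along the slope is m₁g sin 33.69° = 7 × 9.8 × 0.5547 = 38.052 N and the normal force is N = m₁g cos 33.69° = 57.079 N.
Kinetic friction opposes the crate's motion up the incline: f = μN = 0.33 × 57.079 = 18.836 N acting down the slope.
Newton's second law for the crate (up-slope positive): T − 38.052 − 18.836 = 7 a. For the hanging load (downward positive): 7 × 9.8 − T = 7 a.
Adding the two equations eliminates T: 11.712 = 14 a, so a = 0.8366 m/s².
Then from the hanging load's equation, T = 7 × (9.8 − 0.8366) = 62.744 N.

62.744 N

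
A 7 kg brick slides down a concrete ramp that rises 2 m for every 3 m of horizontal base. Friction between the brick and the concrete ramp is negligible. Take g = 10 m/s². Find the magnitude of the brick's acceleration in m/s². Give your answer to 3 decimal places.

Resolving the weight along the incline: the component pulling the brick down the slope is mg sin 33.69° = 7 × 10 × 0.5547 = 38.829 N, and the normal force is N = mg cos 33.69° = 7 × 10 × 0.8321 = 58.247 N.
With no friction the net force along the incline is 38.829 N, so a = g sin 33.69° = 38.829 / 7 = 5.5470 m/s².

5.547 m/s²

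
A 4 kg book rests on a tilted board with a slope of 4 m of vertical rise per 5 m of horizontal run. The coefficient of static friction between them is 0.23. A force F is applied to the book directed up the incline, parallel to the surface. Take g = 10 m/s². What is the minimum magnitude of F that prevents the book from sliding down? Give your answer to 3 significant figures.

17.8 N

The normal force is N = mg cos 38.66° = 31.235 N. With F at its minimum the book is on the verge of sliding down, so static friction is at its maximum μ_s N = 0.23 × 31.235 = 7.184 N and acts up the slope.
Equilibrium along the incline: F + μ_s N = mg sin 38.66°, so F = 24.988 − 7.184 = 17.804 N.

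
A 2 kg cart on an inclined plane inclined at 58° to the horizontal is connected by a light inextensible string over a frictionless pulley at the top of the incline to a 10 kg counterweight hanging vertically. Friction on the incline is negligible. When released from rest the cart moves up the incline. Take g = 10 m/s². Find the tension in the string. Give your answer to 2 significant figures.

For the cart on the incline: the weight component along the slope is m₁g sin 58° = 2 × 10 × 0.8480 = 16.960 N and the normal force is N = m₁g cos 58° = 10.598 N.
Newton's second law for the cart (up-slope positive): T − 16.960 = 2 a. For the hanging counterweight (downward positive): 10 × 10 − T = 10 a.
Adding the two equations eliminates T: 83.040 = 12 a, so a = 6.9200 m/s².
Then from the hanging counterweight's equation, T = 10 × (10 − 6.9200) = 30.800 N.

31 N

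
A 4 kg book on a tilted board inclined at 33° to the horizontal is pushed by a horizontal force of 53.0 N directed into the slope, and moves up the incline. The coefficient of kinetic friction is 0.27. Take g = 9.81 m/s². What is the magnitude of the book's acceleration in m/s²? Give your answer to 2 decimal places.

The horizontal push has components F cos 33° = 53.0 × 0.8387 = 44.451 N up the incline and F sin 33° = 53.0 × 0.5446 = 28.864 N pressing into the surface.
The normal force is therefore N = mg cos 33° + F sin 33° = 32.911 + 28.864 = 61.775 N, and kinetic friction down the slope is μN = 0.27 × 61.775 = 16.679 N.
Along the incline: F cos 33° − mg sin 33° − μN = ma, so 44.451 − 21.370 − 16.679 = 4 a, giving a = 1.6005 m/s².

1.60 m/s²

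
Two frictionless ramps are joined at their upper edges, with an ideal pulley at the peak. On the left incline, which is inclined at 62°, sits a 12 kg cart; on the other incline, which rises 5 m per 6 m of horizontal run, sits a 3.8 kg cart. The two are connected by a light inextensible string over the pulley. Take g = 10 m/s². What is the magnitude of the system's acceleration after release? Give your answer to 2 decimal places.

5.17 m/s²

Resolve each weight along its own incline: the 12 kg mass has component 12 × 10 × sin 62° = 105.954 N down its slope, and the 3.8 kg mass has 3.8 × 10 × sin 39.81° = 24.327 N down its slope.
The 12 kg side's 105.954 N exceeds the other side's 24.327 N, so that mass slides down and the 3.8 kg mass slides up. Taking that direction as positive, Newton's second law for the whole system gives 105.954 − 24.327 = (12 + 3.8) a, so a = 81.627 / 15.8 = 5.1663 m/s².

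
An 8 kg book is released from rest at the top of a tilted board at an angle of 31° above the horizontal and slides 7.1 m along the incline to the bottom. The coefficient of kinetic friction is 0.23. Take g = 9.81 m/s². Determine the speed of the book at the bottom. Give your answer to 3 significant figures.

The weight component along the incline is mg sin 31° = 40.420 N and the normal force is N = mg cos 31° = 67.270 N.
Friction up the slope is f = μN = 0.23 × 67.270 = 15.472 N, so the net downslope force is 40.420 − 15.472 = 24.948 N and a = 24.948 / 8 = 3.1185 m/s².
Starting from rest over a distance of 7.1 m, v² = 2aL = 2 × 3.1185 × 7.1 = 44.2827, so v = 6.6545 m/s.

6.65 m/s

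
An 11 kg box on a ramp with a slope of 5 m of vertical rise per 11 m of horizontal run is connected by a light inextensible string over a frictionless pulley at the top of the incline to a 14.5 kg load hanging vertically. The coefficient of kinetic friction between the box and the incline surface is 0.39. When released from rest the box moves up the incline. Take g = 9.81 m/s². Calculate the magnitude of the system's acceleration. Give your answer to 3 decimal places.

For the box on the incline: the weight component along the slope is m₁g sin 24.44° = 11 × 9.81 × 0.4138 = 44.653 N and the normal force is N = m₁g cos 24.44° = 98.238 N.
Kinetic friction opposes the box's motion up the incline: f = μN = 0.39 × 98.238 = 38.313 N acting down the slope.
Newton's second law for the box (up-slope positive): T − 44.653 − 38.313 = 11 a. For the hanging load (downward positive): 14.5 × 9.81 − T = 14.5 a.
Adding the two equations eliminates T: 59.279 = 25.5 a, so a = 2.3247 m/s².

2.325 m/s²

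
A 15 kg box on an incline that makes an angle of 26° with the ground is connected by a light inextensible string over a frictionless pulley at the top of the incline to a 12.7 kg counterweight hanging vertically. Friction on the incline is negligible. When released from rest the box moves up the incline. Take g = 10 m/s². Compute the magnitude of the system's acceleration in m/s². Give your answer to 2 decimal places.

2.21 m/s²

For the box on the incline: the weight component along the slope is m₁g sin 26° = 15 × 10 × 0.4384 = 65.760 N and the normal force is N = m₁g cos 26° = 134.819 N.
Newton's second law for the box (up-slope positive): T − 65.760 = 15 a. For the hanging counterweight (downward positive): 12.7 × 10 − T = 12.7 a.
Adding the two equations eliminates T: 61.240 = 27.7 a, so a = 2.2108 m/s².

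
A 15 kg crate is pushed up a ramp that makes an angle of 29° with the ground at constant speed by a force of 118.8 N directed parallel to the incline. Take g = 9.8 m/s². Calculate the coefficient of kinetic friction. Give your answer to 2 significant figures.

At constant speed ΣF = 0 along the incline. The applied 118.8 N acts up the slope; the weight component mg sin 29° = 71.267 N and kinetic friction μN both act down the slope.
So 118.8 = 71.267 + μ × 128.569, giving μ = (118.8 − 71.267) / 128.569 = 0.3697.

0.37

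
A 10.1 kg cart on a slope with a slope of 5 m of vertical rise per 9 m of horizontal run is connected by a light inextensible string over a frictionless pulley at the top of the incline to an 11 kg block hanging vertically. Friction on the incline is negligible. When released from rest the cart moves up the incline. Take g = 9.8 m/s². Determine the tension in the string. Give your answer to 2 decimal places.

76.66 N

For the cart on the incline: the weight component along the slope is m₁g sin 29.05° = 10.1 × 9.8 × 0.4856 = 48.065 N and the normal force is N = m₁g cos 29.05° = 86.524 N.
Newton's second law for the cart (up-slope positive): T − 48.065 = 10.1 a. For the hanging block (downward positive): 11 × 9.8 − T = 11 a.
Adding the two equations eliminates T: 59.735 = 21.1 a, so a = 2.8310 m/s².
Then from the hanging block's equation, T = 11 × (9.8 − 2.8310) = 76.659 N.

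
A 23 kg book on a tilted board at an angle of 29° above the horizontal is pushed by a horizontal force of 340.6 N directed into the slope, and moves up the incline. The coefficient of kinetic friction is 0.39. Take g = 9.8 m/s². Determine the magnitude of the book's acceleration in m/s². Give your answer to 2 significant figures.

The horizontal push has components F cos 29° = 340.6 × 0.8746 = 297.889 N up the incline and F sin 29° = 340.6 × 0.4848 = 165.123 N pressing into the surface.
The normal force is therefore N = mg cos 29° + F sin 29° = 197.135 + 165.123 = 362.258 N, and kinetic friction down the slope is μN = 0.39 × 362.258 = 141.281 N.
Along the incline: F cos 29° − mg sin 29° − μN = ma, so 297.889 − 109.274 − 141.281 = 23 a, giving a = 2.0580 m/s².

2.1 m/s²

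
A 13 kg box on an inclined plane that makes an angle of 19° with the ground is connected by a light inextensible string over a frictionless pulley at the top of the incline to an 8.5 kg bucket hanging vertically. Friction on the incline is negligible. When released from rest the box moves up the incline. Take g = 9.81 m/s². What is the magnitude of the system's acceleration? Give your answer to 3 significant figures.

For the box on the incline: the weight component along the slope is m₁g sin 19° = 13 × 9.81 × 0.3256 = 41.524 N and the normal force is N = m₁g cos 19° = 120.582 N.
Newton's second law for the box (up-slope positive): T − 41.524 = 13 a. For the hanging bucket (downward positive): 8.5 × 9.81 − T = 8.5 a.
Adding the two equations eliminates T: 41.861 = 21.5 a, so a = 1.9470 m/s².

1.95 m/s²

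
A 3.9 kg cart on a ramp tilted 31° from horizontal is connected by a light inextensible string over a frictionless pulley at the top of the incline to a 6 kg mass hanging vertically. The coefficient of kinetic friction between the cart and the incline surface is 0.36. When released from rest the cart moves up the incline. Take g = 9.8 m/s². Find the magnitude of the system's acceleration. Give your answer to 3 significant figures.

2.76 m/s²

For the cart on the incline: the weight component along the slope is m₁g sin 31° = 3.9 × 9.8 × 0.5150 = 19.683 N and the normal force is N = m₁g cos 31° = 32.761 N.
Kinetic friction opposes the cart's motion up the incline: f = μN = 0.36 × 32.761 = 11.794 N acting down the slope.
Newton's second law for the cart (up-slope positive): T − 19.683 − 11.794 = 3.9 a. For the hanging mass (downward positive): 6 × 9.8 − T = 6 a.
Adding the two equations eliminates T: 27.323 = 9.9 a, so a = 2.7599 m/s².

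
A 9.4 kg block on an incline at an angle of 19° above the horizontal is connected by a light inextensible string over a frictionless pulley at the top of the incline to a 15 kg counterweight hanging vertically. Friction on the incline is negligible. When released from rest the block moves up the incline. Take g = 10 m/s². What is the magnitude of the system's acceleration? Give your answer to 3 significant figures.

4.89 m/s²

For the block on the incline: the weight component along the slope is m₁g sin 19° = 9.4 × 10 × 0.3256 = 30.606 N and the normal force is N = m₁g cos 19° = 88.879 N.
Newton's second law for the block (up-slope positive): T − 30.606 = 9.4 a. For the hanging counterweight (downward positive): 15 × 10 − T = 15 a.
Adding the two equations eliminates T: 119.394 = 24.4 a, so a = 4.8932 m/s².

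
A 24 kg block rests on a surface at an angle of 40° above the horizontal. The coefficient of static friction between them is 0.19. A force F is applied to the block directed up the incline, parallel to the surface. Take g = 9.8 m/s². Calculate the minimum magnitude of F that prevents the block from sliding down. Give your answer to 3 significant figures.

The normal force is N = mg cos 40° = 180.174 N. With F at its minimum the block is on the verge of sliding down, so static friction is at its maximum μ_s N = 0.19 × 180.174 = 34.233 N and acts up the slope.
Equilibrium along the incline: F + μ_s N = mg sin 40°, so F = 151.184 − 34.233 = 116.951 N.

117 N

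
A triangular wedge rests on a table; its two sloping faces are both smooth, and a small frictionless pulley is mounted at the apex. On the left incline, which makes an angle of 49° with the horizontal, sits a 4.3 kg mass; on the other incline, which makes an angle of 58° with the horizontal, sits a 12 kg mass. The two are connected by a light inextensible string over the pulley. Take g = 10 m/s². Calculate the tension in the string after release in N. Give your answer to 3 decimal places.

Resolve each weight along its own incline: the 4.3 kg mass has component 4.3 × 10 × sin 49° = 32.453 N down its slope, and the 12 kg mass has 12 × 10 × sin 58° = 101.766 N down its slope.
The 12 kg side's 101.766 N exceeds the other side's 32.453 N, so that mass slides down and the 4.3 kg mass slides up. Taking that direction as positive, Newton's second law for the whole system gives 101.766 − 32.453 = (4.3 + 12) a, so a = 69.313 / 16.3 = 4.2523 m/s².
For the 4.3 kg mass (up-slope positive): T − 32.453 = 4.3 × 4.2523, so T = 50.738 N.

50.738 N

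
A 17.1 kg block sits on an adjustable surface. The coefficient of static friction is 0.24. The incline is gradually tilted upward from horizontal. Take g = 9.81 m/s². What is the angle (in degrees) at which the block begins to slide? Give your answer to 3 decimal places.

13.496°

At the threshold of sliding, static friction is at its maximum μ_s N and exactly balances the weight component along the incline: mg sin θ = μ_s mg cos θ.
Hence tan θ = μ_s = 0.24, so θ = arctan(0.24) = 13.4957°.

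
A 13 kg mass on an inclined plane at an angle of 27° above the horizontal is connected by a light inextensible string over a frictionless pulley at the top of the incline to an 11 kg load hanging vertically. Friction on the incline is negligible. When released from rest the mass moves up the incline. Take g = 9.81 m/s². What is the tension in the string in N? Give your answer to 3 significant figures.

85.0 N

For the mass on the incline: the weight component along the slope is m₁g sin 27° = 13 × 9.81 × 0.4540 = 57.899 N and the normal force is N = m₁g cos 27° = 113.630 N.
Newton's second law for the mass (up-slope positive): T − 57.899 = 13 a. For the hanging load (downward positive): 11 × 9.81 − T = 11 a.
Adding the two equations eliminates T: 50.011 = 24 a, so a = 2.0838 m/s².
Then from the hanging load's equation, T = 11 × (9.81 − 2.0838) = 84.988 N.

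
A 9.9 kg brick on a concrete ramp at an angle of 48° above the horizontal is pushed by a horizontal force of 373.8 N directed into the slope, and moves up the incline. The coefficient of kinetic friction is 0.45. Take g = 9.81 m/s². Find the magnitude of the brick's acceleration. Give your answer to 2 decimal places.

The horizontal push has components F cos 48° = 373.8 × 0.6691 = 250.110 N up the incline and F sin 48° = 373.8 × 0.7431 = 277.771 N pressing into the surface.
The normal force is therefore N = mg cos 48° + F sin 48° = 64.982 + 277.771 = 342.753 N, and kinetic friction down the slope is μN = 0.45 × 342.753 = 154.239 N.
Along the incline: F cos 48° − mg sin 48° − μN = ma, so 250.110 − 72.169 − 154.239 = 9.9 a, giving a = 2.3941 m/s².

2.39 m/s²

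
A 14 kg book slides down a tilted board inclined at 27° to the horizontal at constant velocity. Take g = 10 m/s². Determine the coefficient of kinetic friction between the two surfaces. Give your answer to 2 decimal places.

0.51

At constant velocity the net force along the incline is zero: mg sin 27° = μ mg cos 27°.
So μ = tan 27° = 0.4540 / 0.8910 = 0.5095.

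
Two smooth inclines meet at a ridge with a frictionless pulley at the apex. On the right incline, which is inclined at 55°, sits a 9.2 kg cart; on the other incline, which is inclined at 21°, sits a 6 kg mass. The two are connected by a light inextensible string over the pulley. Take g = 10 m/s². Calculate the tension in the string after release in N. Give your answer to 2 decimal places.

42.76 N

Resolve each weight along its own incline: the 9.2 kg mass has component 9.2 × 10 × sin 55° = 75.362 N down its slope, and the 6 kg mass has 6 × 10 × sin 21° = 21.502 N down its slope.
The 9.2 kg side's 75.362 N exceeds the other side's 21.502 N, so that mass slides down and the 6 kg mass slides up. Taking that direction as positive, Newton's second law for the whole system gives 75.362 − 21.502 = (9.2 + 6) a, so a = 53.860 / 15.2 = 3.5434 m/s².
For the 6 kg mass (up-slope positive): T − 21.502 = 6 × 3.5434, so T = 42.762 N.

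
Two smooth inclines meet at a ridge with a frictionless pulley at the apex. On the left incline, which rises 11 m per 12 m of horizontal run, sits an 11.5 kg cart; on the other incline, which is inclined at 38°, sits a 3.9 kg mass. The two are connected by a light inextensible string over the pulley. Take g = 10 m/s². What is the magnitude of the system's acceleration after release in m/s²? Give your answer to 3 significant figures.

3.49 m/s²

Resolve each weight along its own incline: the 11.5 kg mass has component 11.5 × 10 × sin 42.51° = 77.708 N down its slope, and the 3.9 kg mass has 3.9 × 10 × sin 38° = 24.011 N down its slope.
The 11.5 kg side's 77.708 N exceeds the other side's 24.011 N, so that mass slides down and the 3.9 kg mass slides up. Taking that direction as positive, Newton's second law for the whole system gives 77.708 − 24.011 = (11.5 + 3.9) a, so a = 53.697 / 15.4 = 3.4868 m/s².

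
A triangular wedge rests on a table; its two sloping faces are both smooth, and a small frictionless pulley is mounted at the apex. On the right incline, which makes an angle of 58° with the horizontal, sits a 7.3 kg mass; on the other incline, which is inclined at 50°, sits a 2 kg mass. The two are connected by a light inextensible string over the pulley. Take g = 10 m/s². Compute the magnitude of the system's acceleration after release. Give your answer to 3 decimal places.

5.009 m/s²

Resolve each weight along its own incline: the 7.3 kg mass has component 7.3 × 10 × sin 58° = 61.908 N down its slope, and the 2 kg mass has 2 × 10 × sin 50° = 15.321 N down its slope.
The 7.3 kg side's 61.908 N exceeds the other side's 15.321 N, so that mass slides down and the 2 kg mass slides up. Taking that direction as positive, Newton's second law for the whole system gives 61.908 − 15.321 = (7.3 + 2) a, so a = 46.587 / 9.3 = 5.0094 m/s².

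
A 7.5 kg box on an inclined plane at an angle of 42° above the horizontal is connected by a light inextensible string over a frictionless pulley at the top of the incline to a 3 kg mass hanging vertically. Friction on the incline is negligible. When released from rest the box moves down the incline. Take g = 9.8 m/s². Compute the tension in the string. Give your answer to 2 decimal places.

35.05 N

For the box on the incline: the weight component along the slope is m₁g sin 42° = 7.5 × 9.8 × 0.6691 = 49.179 N and the normal force is N = m₁g cos 42° = 54.621 N.
Newton's second law for the box (down-slope positive): 49.179 − T = 7.5 a. For the hanging mass (upward positive): T − 3 × 9.8 = 3 a.
Adding the two equations eliminates T: 19.779 = 10.5 a, so a = 1.8837 m/s².
Then from the hanging mass's equation, T = 3 × (9.8 + 1.8837) = 35.051 N.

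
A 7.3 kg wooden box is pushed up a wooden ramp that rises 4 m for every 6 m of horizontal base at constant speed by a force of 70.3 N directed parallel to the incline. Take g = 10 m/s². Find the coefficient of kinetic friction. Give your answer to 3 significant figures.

0.491

At constant speed ΣF = 0 along the incline. The applied 70.3 N acts up the slope; the weight component mg sin 33.69° = 40.493 N and kinetic friction μN both act down the slope.
So 70.3 = 40.493 + μ × 60.740, giving μ = (70.3 − 40.493) / 60.740 = 0.4907.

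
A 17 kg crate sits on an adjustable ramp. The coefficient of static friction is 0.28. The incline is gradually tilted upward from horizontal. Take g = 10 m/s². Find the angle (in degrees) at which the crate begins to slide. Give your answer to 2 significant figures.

16°

At the threshold of sliding, static friction is at its maximum μ_s N and exactly balances the weight component along the incline: mg sin θ = μ_s mg cos θ.
Hence tan θ = μ_s = 0.28, so θ = arctan(0.28) = 15.6422°.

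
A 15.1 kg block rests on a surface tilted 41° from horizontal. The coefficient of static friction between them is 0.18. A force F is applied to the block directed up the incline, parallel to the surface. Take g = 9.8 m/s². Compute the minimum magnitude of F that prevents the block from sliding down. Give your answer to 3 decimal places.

The normal force is N = mg cos 41° = 111.682 N. With F at its minimum the block is on the verge of sliding down, so static friction is at its maximum μ_s N = 0.18 × 111.682 = 20.103 N and acts up the slope.
Equilibrium along the incline: F + μ_s N = mg sin 41°, so F = 97.084 − 20.103 = 76.981 N.

76.981 N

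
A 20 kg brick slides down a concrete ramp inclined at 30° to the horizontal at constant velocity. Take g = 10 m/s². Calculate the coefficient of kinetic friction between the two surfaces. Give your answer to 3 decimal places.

0.577

At constant velocity the net force along the incline is zero: mg sin 30° = μ mg cos 30°.
So μ = tan 30° = 0.5000 / 0.8660 = 0.5774.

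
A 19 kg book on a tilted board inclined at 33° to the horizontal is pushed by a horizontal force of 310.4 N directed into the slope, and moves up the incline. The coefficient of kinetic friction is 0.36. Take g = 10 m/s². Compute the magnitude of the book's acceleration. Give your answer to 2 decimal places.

2.03 m/s²

The horizontal push has components F cos 33° = 310.4 × 0.8387 = 260.332 N up the incline and F sin 33° = 310.4 × 0.5446 = 169.044 N pressing into the surface.
The normal force is therefore N = mg cos 33° + F sin 33° = 159.353 + 169.044 = 328.397 N, and kinetic friction down the slope is μN = 0.36 × 328.397 = 118.223 N.
Along the incline: F cos 33° − mg sin 33° − μN = ma, so 260.332 − 103.474 − 118.223 = 19 a, giving a = 2.0334 m/s².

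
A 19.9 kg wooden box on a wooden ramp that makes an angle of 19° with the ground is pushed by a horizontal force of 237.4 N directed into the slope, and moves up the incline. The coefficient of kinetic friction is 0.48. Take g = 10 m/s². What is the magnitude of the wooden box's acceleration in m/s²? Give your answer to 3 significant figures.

1.62 m/s²

The horizontal push has components F cos 19° = 237.4 × 0.9455 = 224.462 N up the incline and F sin 19° = 237.4 × 0.3256 = 77.297 N pressing into the surface.
The normal force is therefore N = mg cos 19° + F sin 19° = 188.155 + 77.297 = 265.452 N, and kinetic friction down the slope is μN = 0.48 × 265.452 = 127.417 N.
Along the incline: F cos 19° − mg sin 19° − μN = ma, so 224.462 − 64.794 − 127.417 = 19.9 a, giving a = 1.6207 m/s².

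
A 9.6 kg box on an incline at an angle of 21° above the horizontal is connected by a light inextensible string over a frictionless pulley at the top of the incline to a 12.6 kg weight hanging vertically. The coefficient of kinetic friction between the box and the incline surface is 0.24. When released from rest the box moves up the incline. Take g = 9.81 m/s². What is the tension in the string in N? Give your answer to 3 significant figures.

For the box on the incline: the weight component along the slope is m₁g sin 21° = 9.6 × 9.81 × 0.3584 = 33.753 N and the normal force is N = m₁g cos 21° = 87.921 N.
Kinetic friction opposes the box's motion up the incline: f = μN = 0.24 × 87.921 = 21.101 N acting down the slope.
Newton's second law for the box (up-slope positive): T − 33.753 − 21.101 = 9.6 a. For the hanging weight (downward positive): 12.6 × 9.81 − T = 12.6 a.
Adding the two equations eliminates T: 68.752 = 22.2 a, so a = 3.0969 m/s².
Then from the hanging weight's equation, T = 12.6 × (9.81 − 3.0969) = 84.585 N.

84.6 N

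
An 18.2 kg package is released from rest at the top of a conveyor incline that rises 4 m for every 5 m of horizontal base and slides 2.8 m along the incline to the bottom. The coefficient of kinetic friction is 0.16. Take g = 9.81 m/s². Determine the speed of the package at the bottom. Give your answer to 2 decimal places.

5.24 m/s

The weight component along the incline is mg sin 38.66° = 111.534 N and the normal force is N = mg cos 38.66° = 139.418 N.
Friction up the slope is f = μN = 0.16 × 139.418 = 22.307 N, so the net downslope force is 111.534 − 22.307 = 89.227 N and a = 89.227 / 18.2 = 4.9026 m/s².
Starting from rest over a distance of 2.8 m, v² = 2aL = 2 × 4.9026 × 2.8 = 27.4546, so v = 5.2397 m/s.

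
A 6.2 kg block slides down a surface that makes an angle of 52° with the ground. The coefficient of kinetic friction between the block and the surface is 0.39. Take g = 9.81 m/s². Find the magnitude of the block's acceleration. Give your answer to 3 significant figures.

Resolving the weight along the incline: the component pulling the block down the slope is mg sin 52° = 6.2 × 9.81 × 0.7880 = 47.928 N, and the normal force is N = mg cos 52° = 6.2 × 9.81 × 0.6157 = 37.448 N.
Kinetic friction acts up the slope with magnitude f = μN = 0.39 × 37.448 = 14.605 N.
Net force along the incline is 47.928 − 14.605 = 33.323 N, so a = 33.323 / 6.2 = 5.3747 m/s².

5.37 m/s²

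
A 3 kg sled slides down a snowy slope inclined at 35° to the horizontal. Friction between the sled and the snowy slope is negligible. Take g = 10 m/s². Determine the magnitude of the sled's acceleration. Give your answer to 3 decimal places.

5.736 m/s²

Resolving the weight along the incline: the component pulling the sled down the slope is mg sin 35° = 3 × 10 × 0.5736 = 17.208 N, and the normal force is N = mg cos 35° = 3 × 10 × 0.8192 = 24.576 N.
With no friction the net force along the incline is 17.208 N, so a = g sin 35° = 17.208 / 3 = 5.7360 m/s².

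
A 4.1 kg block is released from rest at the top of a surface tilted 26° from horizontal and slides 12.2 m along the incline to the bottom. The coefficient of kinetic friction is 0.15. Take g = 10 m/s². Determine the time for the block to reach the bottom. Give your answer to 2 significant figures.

2.8 s

The weight component along the incline is mg sin 26° = 17.973 N and the normal force is N = mg cos 26° = 36.851 N.
Friction up the slope is f = μN = 0.15 × 36.851 = 5.528 N, so the net downslope force is 17.973 − 5.528 = 12.445 N and a = 12.445 / 4.1 = 3.0354 m/s².
Starting from rest, L = ½at², so t = √(2L/a) = √(2 × 12.2 / 3.0354) = 2.8352 s.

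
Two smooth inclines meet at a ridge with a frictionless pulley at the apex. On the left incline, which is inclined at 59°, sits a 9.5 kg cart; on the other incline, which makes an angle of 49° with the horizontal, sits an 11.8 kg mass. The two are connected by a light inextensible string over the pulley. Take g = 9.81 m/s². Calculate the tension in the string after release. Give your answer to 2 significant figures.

Resolve each weight along its own incline: the 9.5 kg mass has component 9.5 × 9.81 × sin 59° = 79.884 N down its slope, and the 11.8 kg mass has 11.8 × 9.81 × sin 49° = 87.364 N down its slope.
The 11.8 kg side's 87.364 N exceeds the other side's 79.884 N, so that mass slides down and the 9.5 kg mass slides up. Taking that direction as positive, Newton's second law for the whole system gives 87.364 − 79.884 = (9.5 + 11.8) a, so a = 7.480 / 21.3 = 0.3512 m/s².
For the 9.5 kg mass (up-slope positive): T − 79.884 = 9.5 × 0.3512, so T = 83.220 N.

83 N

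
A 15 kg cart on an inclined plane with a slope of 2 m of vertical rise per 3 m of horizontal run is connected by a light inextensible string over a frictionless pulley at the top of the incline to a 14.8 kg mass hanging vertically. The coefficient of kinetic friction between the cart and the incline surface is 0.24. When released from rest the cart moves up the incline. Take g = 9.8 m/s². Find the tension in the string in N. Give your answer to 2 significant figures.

For the cart on the incline: the weight component along the slope is m₁g sin 33.69° = 15 × 9.8 × 0.5547 = 81.541 N and the normal force is N = m₁g cos 33.69° = 122.311 N.
Kinetic friction opposes the cart's motion up the incline: f = μN = 0.24 × 122.311 = 29.355 N acting down the slope.
Newton's second law for the cart (up-slope positive): T − 81.541 − 29.355 = 15 a. For the hanging mass (downward positive): 14.8 × 9.8 − T = 14.8 a.
Adding the two equations eliminates T: 34.144 = 29.8 a, so a = 1.1458 m/s².
Then from the hanging mass's equation, T = 14.8 × (9.8 − 1.1458) = 128.082 N.

130 N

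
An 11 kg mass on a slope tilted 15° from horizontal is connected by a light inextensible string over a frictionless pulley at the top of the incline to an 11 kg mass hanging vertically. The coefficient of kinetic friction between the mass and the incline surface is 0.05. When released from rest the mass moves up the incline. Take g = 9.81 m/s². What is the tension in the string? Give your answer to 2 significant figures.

71 N

For the mass on the incline: the weight component along the slope is m₁g sin 15° = 11 × 9.81 × 0.2588 = 27.927 N and the normal force is N = m₁g cos 15° = 104.233 N.
Kinetic friction opposes the mass's motion up the incline: f = μN = 0.05 × 104.233 = 5.212 N acting down the slope.
Newton's second law for the mass (up-slope positive): T − 27.927 − 5.212 = 11 a. For the hanging mass (downward positive): 11 × 9.81 − T = 11 a.
Adding the two equations eliminates T: 74.771 = 22 a, so a = 3.3987 m/s².
Then from the hanging mass's equation, T = 11 × (9.81 − 3.3987) = 70.524 N.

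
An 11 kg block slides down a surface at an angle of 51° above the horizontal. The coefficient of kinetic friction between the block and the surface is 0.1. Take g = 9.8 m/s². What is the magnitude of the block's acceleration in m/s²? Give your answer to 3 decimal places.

6.999 m/s²

Resolving the weight along the incline: the component pulling the block down the slope is mg sin 51° = 11 × 9.8 × 0.7771 = 83.771 N, and the normal force is N = mg cos 51° = 11 × 9.8 × 0.6293 = 67.839 N.
Kinetic friction acts up the slope with magnitude f = μN = 0.1 × 67.839 = 6.784 N.
Net force along the incline is 83.771 − 6.784 = 76.987 N, so a = 76.987 / 11 = 6.9988 m/s².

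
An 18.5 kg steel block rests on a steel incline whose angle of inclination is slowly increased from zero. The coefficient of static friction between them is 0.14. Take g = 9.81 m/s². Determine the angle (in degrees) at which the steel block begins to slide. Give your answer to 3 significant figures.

At the threshold of sliding, static friction is at its maximum μ_s N and exactly balances the weight component along the incline: mg sin θ = μ_s mg cos θ.
Hence tan θ = μ_s = 0.14, so θ = arctan(0.14) = 7.9696°.

7.97°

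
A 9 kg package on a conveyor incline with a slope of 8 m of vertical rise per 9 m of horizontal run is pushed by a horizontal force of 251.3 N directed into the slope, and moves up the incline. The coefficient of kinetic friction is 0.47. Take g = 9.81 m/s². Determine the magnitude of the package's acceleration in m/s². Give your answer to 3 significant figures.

2.19 m/s²

The horizontal push has components F cos 41.63° = 251.3 × 0.7474 = 187.822 N up the incline and F sin 41.63° = 251.3 × 0.6644 = 166.964 N pressing into the surface.
The normal force is therefore N = mg cos 41.63° + F sin 41.63° = 65.988 + 166.964 = 232.952 N, and kinetic friction down the slope is μN = 0.47 × 232.952 = 109.487 N.
Along the incline: F cos 41.63° − mg sin 41.63° − μN = ma, so 187.822 − 58.660 − 109.487 = 9 a, giving a = 2.1861 m/s².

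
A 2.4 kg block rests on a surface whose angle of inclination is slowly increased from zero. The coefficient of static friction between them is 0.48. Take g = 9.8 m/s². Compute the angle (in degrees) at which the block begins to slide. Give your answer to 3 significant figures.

25.6°

At the threshold of sliding, static friction is at its maximum μ_s N and exactly balances the weight component along the incline: mg sin θ = μ_s mg cos θ.
Hence tan θ = μ_s = 0.48, so θ = arctan(0.48) = 25.6410°.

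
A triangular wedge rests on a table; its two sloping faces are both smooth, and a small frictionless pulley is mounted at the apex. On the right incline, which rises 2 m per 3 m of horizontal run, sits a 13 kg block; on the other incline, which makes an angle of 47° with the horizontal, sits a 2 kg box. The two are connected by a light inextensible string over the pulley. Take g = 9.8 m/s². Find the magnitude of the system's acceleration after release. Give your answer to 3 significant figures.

3.76 m/s²

Resolve each weight along its own incline: the 13 kg mass has component 13 × 9.8 × sin 33.69° = 70.669 N down its slope, and the 2 kg mass has 2 × 9.8 × sin 47° = 14.335 N down its slope.
The 13 kg side's 70.669 N exceeds the other side's 14.335 N, so that mass slides down and the 2 kg mass slides up. Taking that direction as positive, Newton's second law for the whole system gives 70.669 − 14.335 = (13 + 2) a, so a = 56.334 / 15 = 3.7556 m/s².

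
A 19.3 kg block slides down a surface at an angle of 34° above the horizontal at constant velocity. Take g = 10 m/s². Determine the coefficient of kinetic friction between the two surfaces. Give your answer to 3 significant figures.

At constant velocity the net force along the incline is zero: mg sin 34° = μ mg cos 34°.
So μ = tan 34° = 0.5592 / 0.8290 = 0.6745.

0.675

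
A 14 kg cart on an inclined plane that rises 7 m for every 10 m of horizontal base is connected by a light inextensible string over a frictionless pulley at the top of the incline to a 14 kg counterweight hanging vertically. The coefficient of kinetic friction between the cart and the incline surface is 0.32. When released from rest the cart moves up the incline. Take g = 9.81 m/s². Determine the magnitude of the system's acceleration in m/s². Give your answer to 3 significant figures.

For the cart on the incline: the weight component along the slope is m₁g sin 34.99° = 14 × 9.81 × 0.5735 = 78.764 N and the normal force is N = m₁g cos 34.99° = 112.513 N.
Kinetic friction opposes the cart's motion up the incline: f = μN = 0.32 × 112.513 = 36.004 N acting down the slope.
Newton's second law for the cart (up-slope positive): T − 78.764 − 36.004 = 14 a. For the hanging counterweight (downward positive): 14 × 9.81 − T = 14 a.
Adding the two equations eliminates T: 22.572 = 28 a, so a = 0.8061 m/s².

0.806 m/s²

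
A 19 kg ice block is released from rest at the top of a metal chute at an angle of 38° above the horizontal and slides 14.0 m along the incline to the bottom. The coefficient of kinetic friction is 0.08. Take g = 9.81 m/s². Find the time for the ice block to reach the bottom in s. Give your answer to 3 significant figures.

2.27 s

The weight component along the incline is mg sin 38° = 114.753 N and the normal force is N = mg cos 38° = 146.877 N.
Friction up the slope is f = μN = 0.08 × 146.877 = 11.750 N, so the net downslope force is 114.753 − 11.750 = 103.003 N and a = 103.003 / 19 = 5.4212 m/s².
Starting from rest, L = ½at², so t = √(2L/a) = √(2 × 14.0 / 5.4212) = 2.2726 s.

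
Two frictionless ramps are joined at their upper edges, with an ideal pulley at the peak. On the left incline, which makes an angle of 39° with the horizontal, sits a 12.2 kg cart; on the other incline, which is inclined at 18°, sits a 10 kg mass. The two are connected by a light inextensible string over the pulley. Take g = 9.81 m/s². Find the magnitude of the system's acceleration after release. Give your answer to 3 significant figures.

2.03 m/s²

Resolve each weight along its own incline: the 12.2 kg mass has component 12.2 × 9.81 × sin 39° = 75.318 N down its slope, and the 10 kg mass has 10 × 9.81 × sin 18° = 30.315 N down its slope.
The 12.2 kg side's 75.318 N exceeds the other side's 30.315 N, so that mass slides down and the 10 kg mass slides up. Taking that direction as positive, Newton's second law for the whole system gives 75.318 − 30.315 = (12.2 + 10) a, so a = 45.003 / 22.2 = 2.0272 m/s².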